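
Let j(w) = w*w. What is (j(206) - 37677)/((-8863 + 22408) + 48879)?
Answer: 4759/62424 ≈ 0.076237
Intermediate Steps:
j(w) = w²
(j(206) - 37677)/((-8863 + 22408) + 48879) = (206² - 37677)/((-8863 + 22408) + 48879) = (42436 - 37677)/(13545 + 48879) = 4759/62424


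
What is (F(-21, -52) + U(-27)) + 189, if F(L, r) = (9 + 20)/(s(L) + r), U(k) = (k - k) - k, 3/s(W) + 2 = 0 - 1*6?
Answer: 90272/419 ≈ 215.45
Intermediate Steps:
s(W) = -3/8 (s(W) = 3/(-2 + (0 - 1*6)) = 3/(-2 + (0 - 6)) = 3/(-2 - 6) = 3/(-8) = 3*(-⅛) = -3/8)
U(k) = -k (U(k) = 0 - k = -k)
F(L, r) = 29/(-3/8 + r) (F(L, r) = (9 + 20)/(-3/8 + r) = 29/(-3/8 + r))
(F(-21, -52) + U(-27)) + 189 = (232/(-3 + 8*(-52)) - 1*(-27)) + 189 = (232/(-3 - 416) + 27) + 189 = (232/(-419) + 27) + 189 = (232*(-1/419) + 27) + 189 = (-232/419 + 27) + 189 = 11081/419 + 189 = 90272/419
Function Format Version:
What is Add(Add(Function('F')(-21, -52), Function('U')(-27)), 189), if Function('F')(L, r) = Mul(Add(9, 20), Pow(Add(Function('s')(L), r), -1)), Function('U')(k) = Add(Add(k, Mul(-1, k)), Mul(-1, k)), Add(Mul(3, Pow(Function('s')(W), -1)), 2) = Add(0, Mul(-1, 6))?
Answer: Rational(90272, 419) ≈ 215.45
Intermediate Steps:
Function('s')(W) = Rational(-3, 8) (Function('s')(W) = Mul(3, Pow(Add(-2, Add(0, Mul(-1, 6))), -1)) = Mul(3, Pow(Add(-2, Add(0, -6)), -1)) = Mul(3, Pow(Add(-2, -6), -1)) = Mul(3, Pow(-8, -1)) = Mul(3, Rational(-1, 8)) = Rational(-3, 8))
Function('U')(k) = Mul(-1, k) (Function('U')(k) = Add(0, Mul(-1, k)) = Mul(-1, k))
Function('F')(L, r) = Mul(29, Pow(Add(Rational(-3, 8), r), -1)) (Function('F')(L, r) = Mul(Add(9, 20), Pow(Add(Rational(-3, 8), r), -1)) = Mul(29, Pow(Add(Rational(-3, 8), r), -1)))
Add(Add(Function('F')(-21, -52), Function('U')(-27)), 189) = Add(Add(Mul(232, Pow(Add(-3, Mul(8, -52)), -1)), Mul(-1, -27)), 189) = Add(Add(Mul(232, Pow(Add(-3, -416), -1)), 27), 189) = Add(Add(Mul(232, Pow(-419, -1)), 27), 189) = Add(Add(Mul(232, Rational(-1, 419)), 27), 189) = Add(Add(Rational(-232, 419), 27), 189) = Add(Rational(11081, 419), 189) = Rational(90272, 419)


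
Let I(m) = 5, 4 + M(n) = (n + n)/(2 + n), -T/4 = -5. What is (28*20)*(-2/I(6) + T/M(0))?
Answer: -3024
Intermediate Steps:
T = 20 (T = -4*(-5) = 20)
M(n) = -4 + 2*n/(2 + n) (M(n) = -4 + (n + n)/(2 + n) = -4 + (2*n)/(2 + n) = -4 + 2*n/(2 + n))
(28*20)*(-2/I(6) + T/M(0)) = (28*20)*(-2/5 + 20/((2*(-4 - 1*0)/(2 + 0)))) = 560*(-2*⅕ + 20/((2*(-4 + 0)/2))) = 560*(-⅖ + 20/((2*(½)*(-4)))) = 560*(-⅖ + 20/(-4)) = 560*(-⅖ + 20*(-¼)) = 560*(-⅖ - 5) = 560*(-27/5) = -3024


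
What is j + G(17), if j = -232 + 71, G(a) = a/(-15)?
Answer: -2432/15 ≈ -162.13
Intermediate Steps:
G(a) = -a/15 (G(a) = a*(-1/15) = -a/15)
j = -161
j + G(17) = -161 - 1/15*17 = -161 - 17/15 = -2432/15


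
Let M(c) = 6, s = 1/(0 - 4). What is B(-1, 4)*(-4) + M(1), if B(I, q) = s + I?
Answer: 11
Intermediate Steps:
s = -1/4 (s = 1/(-4) = -1/4 ≈ -0.25000)
B(I, q) = -1/4 + I
B(-1, 4)*(-4) + M(1) = (-1/4 - 1)*(-4) + 6 = -5/4*(-4) + 6 = 5 + 6 = 11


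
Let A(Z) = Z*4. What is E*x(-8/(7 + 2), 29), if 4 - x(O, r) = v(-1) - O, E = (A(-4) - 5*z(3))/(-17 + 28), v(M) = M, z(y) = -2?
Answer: -74/33 ≈ -2.2424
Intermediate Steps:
A(Z) = 4*Z
E = -6/11 (E = (4*(-4) - 5*(-2))/(-17 + 28) = (-16 + 10)/11 = -6*1/11 = -6/11 ≈ -0.54545)
x(O, r) = 5 + O (x(O, r) = 4 - (-1 - O) = 4 + (1 + O) = 5 + O)
E*x(-8/(7 + 2), 29) = -6*(5 - 8/(7 + 2))/11 = -6*(5 - 8/9)/11 = -6/11*37/9 = -74/33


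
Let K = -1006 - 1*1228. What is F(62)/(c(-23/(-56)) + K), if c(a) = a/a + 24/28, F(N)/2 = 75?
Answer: -42/625 ≈ -0.067200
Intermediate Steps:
F(N) = 150 (F(N) = 2*75 = 150)
K = -2234 (K = -1006 - 1228 = -2234)
c(a) = 13/7 (c(a) = 1 + 24*(1/28) = 1 + 6/7 = 13/7)
F(62)/(c(-23/(-56)) + K) = 150/(13/7 - 2234) = 150/(-15625/7) = 150*(-7/15625) = -42/625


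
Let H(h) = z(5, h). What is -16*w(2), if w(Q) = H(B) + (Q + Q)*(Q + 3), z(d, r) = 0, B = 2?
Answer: -320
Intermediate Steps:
H(h) = 0
w(Q) = 2*Q*(3 + Q) (w(Q) = 0 + (Q + Q)*(Q + 3) = 0 + (2*Q)*(3 + Q) = 0 + 2*Q*(3 + Q) = 2*Q*(3 + Q))
-16*w(2) = -32*2*(3 + 2) = -32*2*5 = -16*20 = -320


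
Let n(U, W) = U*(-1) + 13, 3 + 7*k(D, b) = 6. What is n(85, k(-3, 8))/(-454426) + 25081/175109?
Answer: 5705033177/39787041217 ≈ 0.14339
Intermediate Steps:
k(D, b) = 3/7 (k(D, b) = -3/7 + (⅐)*6 = -3/7 + 6/7 = 3/7)
n(U, W) = 13 - U (n(U, W) = -U + 13 = 13 - U)
n(85, k(-3, 8))/(-454426) + 25081/175109 = (13 - 1*85)/(-454426) + 25081/175109 = (13 - 85)*(-1/454426) + 25081*(1/175109) = -72*(-1/454426) + 25081/175109 = 36/227213 + 25081/175109 = 5705033177/39787041217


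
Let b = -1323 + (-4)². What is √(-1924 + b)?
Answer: 3*I*√359 ≈ 56.842*I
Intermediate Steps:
b = -1307 (b = -1323 + 16 = -1307)
√(-1924 + b) = √(-1924 - 1307) = √(-3231) = 3*I*√359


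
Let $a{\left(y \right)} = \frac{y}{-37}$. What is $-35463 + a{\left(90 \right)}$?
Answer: $- \frac{1312221}{37} \approx -35465.0$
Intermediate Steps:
$a{\left(y \right)} = - \frac{y}{37}$ ($a{\left(y \right)} = y \left(- \frac{1}{37}\right) = - \frac{y}{37}$)
$-35463 + a{\left(90 \right)} = -35463 - \frac{90}{37} = - \frac{1312221}{37}$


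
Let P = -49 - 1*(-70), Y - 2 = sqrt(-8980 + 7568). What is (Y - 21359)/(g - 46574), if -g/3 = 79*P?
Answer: 21357/51551 - 2*I*sqrt(353)/51551 ≈ 0.41429 - 0.00072892*I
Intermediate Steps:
Y = 2 + 2*I*sqrt(353) (Y = 2 + sqrt(-8980 + 7568) = 2 + sqrt(-1412) = 2 + 2*I*sqrt(353) ≈ 2.0 + 37.577*I)
P = 21 (P = -49 + 70 = 21)
g = -4977 (g = -237*21 = -3*1659 = -4977)
(Y - 21359)/(g - 46574) = ((2 + 2*I*sqrt(353)) - 21359)/(-4977 - 46574) = (-21357 + 2*I*sqrt(353))/(-51551) = (-21357 + 2*I*sqrt(353))*(-1/51551) = 21357/51551 - 2*I*sqrt(353)/51551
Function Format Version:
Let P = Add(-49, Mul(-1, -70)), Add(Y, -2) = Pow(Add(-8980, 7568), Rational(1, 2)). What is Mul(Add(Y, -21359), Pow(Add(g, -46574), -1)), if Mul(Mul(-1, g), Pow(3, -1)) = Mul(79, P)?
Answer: Add(Rational(21357, 51551), Mul(Rational(-2, 51551), I, Pow(353, Rational(1, 2)))) ≈ Add(0.41429, Mul(-0.00072892, I))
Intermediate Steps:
Y = Add(2, Mul(2, I, Pow(353, Rational(1, 2)))) (Y = Add(2, Pow(Add(-8980, 7568), Rational(1, 2))) = Add(2, Pow(-1412, Rational(1, 2))) = Add(2, Mul(2, I, Pow(353, Rational(1, 2)))) ≈ Add(2.0000, Mul(37.577, I)))
P = 21 (P = Add(-49, 70) = 21)
g = -4977 (g = Mul(-3, Mul(79, 21)) = Mul(-3, 1659) = -4977)
Mul(Add(Y, -21359), Pow(Add(g, -46574), -1)) = Mul(Add(Add(2, Mul(2, I, Pow(353, Rational(1, 2)))), -21359), Pow(Add(-4977, -46574), -1)) = Mul(Add(-21357, Mul(2, I, Pow(353, Rational(1, 2)))), Pow(-51551, -1)) = Mul(Add(-21357, Mul(2, I, Pow(353, Rational(1, 2)))), Rational(-1, 51551)) = Add(Rational(21357, 51551), Mul(Rational(-2, 51551), I, Pow(353, Rational(1, 2))))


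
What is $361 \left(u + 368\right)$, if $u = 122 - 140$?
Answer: $126350$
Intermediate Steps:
$u = -18$
$361 \left(u + 368\right) = 361 \left(-18 + 368\right) = 361 \cdot 350 = 126350$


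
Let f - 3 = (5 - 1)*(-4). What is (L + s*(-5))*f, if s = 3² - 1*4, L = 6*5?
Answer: -65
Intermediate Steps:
L = 30
s = 5 (s = 9 - 4 = 5)
f = -13 (f = 3 + (5 - 1)*(-4) = 3 + 4*(-4) = 3 - 16 = -13)
(L + s*(-5))*f = (30 + 5*(-5))*(-13) = (30 - 25)*(-13) = 5*(-13) = -65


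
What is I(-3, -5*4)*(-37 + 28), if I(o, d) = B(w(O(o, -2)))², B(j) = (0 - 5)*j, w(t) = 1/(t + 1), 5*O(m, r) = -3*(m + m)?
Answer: -5625/529 ≈ -10.633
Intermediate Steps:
O(m, r) = -6*m/5 (O(m, r) = (-3*(m + m))/5 = (-6*m)/5 = -6*m/5)
w(t) = 1/(1 + t)
B(j) = -5*j
I(o, d) = 25/(1 - 6*o/5)² (I(o, d) = (-5/(1 - 6*o/5))² = 25/(1 - 6*o/5)²)
I(-3, -5*4)*(-37 + 28) = (625/(-5 + 6*(-3))²)*(-37 + 28) = (625/(-5 - 18)²)*(-9) = (625/(-23)²)*(-9) = (625*(1/529))*(-9) = (625/529)*(-9) = -5625/529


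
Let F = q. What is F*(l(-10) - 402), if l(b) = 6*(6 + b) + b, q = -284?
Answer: 123824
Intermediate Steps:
F = -284
l(b) = 36 + 7*b (l(b) = (36 + 6*b) + b = 36 + 7*b)
F*(l(-10) - 402) = -284*((36 + 7*(-10)) - 402) = -284*((36 - 70) - 402) = -284*(-34 - 402) = -284*(-436) = 123824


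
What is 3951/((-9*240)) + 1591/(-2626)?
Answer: -767327/315120 ≈ -2.4350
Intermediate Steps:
3951/((-9*240)) + 1591/(-2626) = 3951/(-2160) + 1591*(-1/2626) = 3951*(-1/2160) - 1591/2626 = -439/240 - 1591/2626 = -767327/315120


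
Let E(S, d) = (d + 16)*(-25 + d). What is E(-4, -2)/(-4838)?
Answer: 189/2419 ≈ 0.078131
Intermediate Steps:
E(S, d) = (-25 + d)*(16 + d) (E(S, d) = (16 + d)*(-25 + d) = (-25 + d)*(16 + d))
E(-4, -2)/(-4838) = (-400 + (-2)² - 9*(-2))/(-4838) = (-400 + 4 + 18)*(-1/4838) = -378*(-1/4838) = 189/2419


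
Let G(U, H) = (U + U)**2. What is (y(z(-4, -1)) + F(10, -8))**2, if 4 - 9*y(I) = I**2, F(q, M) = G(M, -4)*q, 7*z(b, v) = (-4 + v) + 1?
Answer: 15740211600/2401 ≈ 6.5557e+6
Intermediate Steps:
G(U, H) = 4*U**2 (G(U, H) = (2*U)**2 = 4*U**2)
z(b, v) = -3/7 + v/7 (z(b, v) = ((-4 + v) + 1)/7 = (-3 + v)/7 = -3/7 + v/7)
F(q, M) = 4*q*M**2 (F(q, M) = (4*M**2)*q = 4*q*M**2)
y(I) = 4/9 - I**2/9
(y(z(-4, -1)) + F(10, -8))**2 = ((4/9 - (-3/7 + (1/7)*(-1))**2/9) + 4*10*(-8)**2)**2 = ((4/9 - (-3/7 - 1/7)**2/9) + 4*10*64)**2 = ((4/9 - (-4/7)**2/9) + 2560)**2 = ((4/9 - 1/9*16/49) + 2560)**2 = ((4/9 - 16/441) + 2560)**2 = (20/49 + 2560)**2 = (125460/49)**2 = 15740211600/2401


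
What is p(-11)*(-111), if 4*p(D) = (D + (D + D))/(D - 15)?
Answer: -3663/104 ≈ -35.221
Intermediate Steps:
p(D) = 3*D/(4*(-15 + D)) (p(D) = ((D + (D + D))/(D - 15))/4 = ((D + 2*D)/(-15 + D))/4 = ((3*D)/(-15 + D))/4 = (3*D/(-15 + D))/4 = 3*D/(4*(-15 + D)))
p(-11)*(-111) = ((¾)*(-11)/(-15 - 11))*(-111) = ((¾)*(-11)/(-26))*(-111) = ((¾)*(-11)*(-1/26))*(-111) = (33/104)*(-111) = -3663/104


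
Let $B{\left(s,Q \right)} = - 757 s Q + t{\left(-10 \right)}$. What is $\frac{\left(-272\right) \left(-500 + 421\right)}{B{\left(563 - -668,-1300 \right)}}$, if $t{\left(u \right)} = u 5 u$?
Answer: $\frac{1343}{75714225} \approx 1.7738 \cdot 10^{-5}$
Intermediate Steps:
$t{\left(u \right)} = 5 u^{2}$ ($t{\left(u \right)} = 5 u u = 5 u^{2}$)
$B{\left(s,Q \right)} = 500 - 757 Q s$ ($B{\left(s,Q \right)} = - 757 s Q + 5 \left(-10\right)^{2} = - 757 Q s + 5 \cdot 100 = - 757 Q s + 500 = 500 - 757 Q s$)
$\frac{\left(-272\right) \left(-500 + 421\right)}{B{\left(563 - -668,-1300 \right)}} = \frac{\left(-272\right) \left(-500 + 421\right)}{500 - - 984100 \left(563 - -668\right)} = \frac{\left(-272\right) \left(-79\right)}{500 - - 984100 \left(563 + 668\right)} = \frac{21488}{500 - \left(-984100\right) 1231} = \frac{21488}{500 + 1211427100} = \frac{21488}{1211427600} = 21488 \cdot \frac{1}{1211427600} = \frac{1343}{75714225}$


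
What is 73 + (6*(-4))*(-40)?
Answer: 1033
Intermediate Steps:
73 + (6*(-4))*(-40) = 73 - 24*(-40) = 73 + 960 = 1033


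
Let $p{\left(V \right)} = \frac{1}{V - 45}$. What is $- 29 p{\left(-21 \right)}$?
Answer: $\frac{29}{66} \approx 0.43939$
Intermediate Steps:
$p{\left(V \right)} = \frac{1}{-45 + V}$
$- 29 p{\left(-21 \right)} = - \frac{29}{-45 - 21} = - \frac{29}{-66} = \left(-29\right) \left(- \frac{1}{66}\right) = \frac{29}{66}$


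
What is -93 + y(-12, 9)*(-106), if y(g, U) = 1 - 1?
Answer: -93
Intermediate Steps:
y(g, U) = 0
-93 + y(-12, 9)*(-106) = -93 + 0*(-106) = -93 + 0 = -93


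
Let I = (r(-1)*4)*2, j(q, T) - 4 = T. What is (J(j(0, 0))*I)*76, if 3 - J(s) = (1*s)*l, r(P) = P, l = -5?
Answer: -13984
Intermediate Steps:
j(q, T) = 4 + T
J(s) = 3 + 5*s (J(s) = 3 - 1*s*(-5) = 3 - s*(-5) = 3 - (-5)*s = 3 + 5*s)
I = -8 (I = -1*4*2 = -4*2 = -8)
(J(j(0, 0))*I)*76 = ((3 + 5*(4 + 0))*(-8))*76 = ((3 + 5*4)*(-8))*76 = ((3 + 20)*(-8))*76 = (23*(-8))*76 = -184*76 = -13984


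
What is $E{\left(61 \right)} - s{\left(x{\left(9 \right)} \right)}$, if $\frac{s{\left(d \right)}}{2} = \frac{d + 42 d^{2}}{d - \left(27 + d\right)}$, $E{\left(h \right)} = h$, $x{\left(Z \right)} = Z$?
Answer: $\frac{941}{3} \approx 313.67$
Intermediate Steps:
$s{\left(d \right)} = - \frac{28 d^{2}}{9} - \frac{2 d}{27}$ ($s{\left(d \right)} = 2 \frac{d + 42 d^{2}}{d - \left(27 + d\right)} = 2 \frac{d + 42 d^{2}}{-27} = 2 \left(d + 42 d^{2}\right) \left(- \frac{1}{27}\right) = 2 \left(- \frac{14 d^{2}}{9} - \frac{d}{27}\right) = - \frac{28 d^{2}}{9} - \frac{2 d}{27}$)
$E{\left(61 \right)} - s{\left(x{\left(9 \right)} \right)} = 61 - \left(- \frac{2}{27}\right) 9 \left(1 + 42 \cdot 9\right) = 61 - \left(- \frac{2}{27}\right) 9 \left(1 + 378\right) = 61 - \left(- \frac{2}{27}\right) 9 \cdot 379 = 61 - - \frac{758}{3} = 61 + \frac{758}{3} = \frac{941}{3}$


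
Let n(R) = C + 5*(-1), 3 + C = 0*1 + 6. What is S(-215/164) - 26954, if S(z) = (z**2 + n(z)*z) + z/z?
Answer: -724811143/26896 ≈ -26949.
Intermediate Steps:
C = 3 (C = -3 + (0*1 + 6) = -3 + (0 + 6) = -3 + 6 = 3)
n(R) = -2 (n(R) = 3 + 5*(-1) = 3 - 5 = -2)
S(z) = 1 + z**2 - 2*z (S(z) = (z**2 - 2*z) + z/z = (z**2 - 2*z) + 1 = 1 + z**2 - 2*z)
S(-215/164) - 26954 = (1 + (-215/164)**2 - (-430)/164) - 26954 = (1 + (-215*1/164)**2 - (-430)/164) - 26954 = (1 + (-215/164)**2 - 2*(-215/164)) - 26954 = (1 + 46225/26896 + 215/82) - 26954 = 143641/26896 - 26954 = -724811143/26896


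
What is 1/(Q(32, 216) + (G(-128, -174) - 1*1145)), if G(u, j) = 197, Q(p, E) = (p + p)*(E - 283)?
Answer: -1/5236 ≈ -0.00019099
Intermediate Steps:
Q(p, E) = 2*p*(-283 + E) (Q(p, E) = (2*p)*(-283 + E) = 2*p*(-283 + E))
1/(Q(32, 216) + (G(-128, -174) - 1*1145)) = 1/(2*32*(-283 + 216) + (197 - 1*1145)) = 1/(2*32*(-67) + (197 - 1145)) = 1/(-4288 - 948) = 1/(-5236) = -1/5236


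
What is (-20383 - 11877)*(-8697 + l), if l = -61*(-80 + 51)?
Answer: 223497280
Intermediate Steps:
l = 1769 (l = -61*(-29) = 1769)
(-20383 - 11877)*(-8697 + l) = (-20383 - 11877)*(-8697 + 1769) = -32260*(-6928) = 223497280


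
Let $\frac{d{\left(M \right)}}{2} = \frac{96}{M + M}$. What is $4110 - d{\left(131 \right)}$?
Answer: $\frac{538314}{131} \approx 4109.3$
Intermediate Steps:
$d{\left(M \right)} = \frac{96}{M}$ ($d{\left(M \right)} = 2 \frac{96}{M + M} = 2 \frac{96}{2 M} = 2 \cdot 96 \frac{1}{2 M} = 2 \frac{48}{M} = \frac{96}{M}$)
$4110 - d{\left(131 \right)} = 4110 - \frac{96}{131} = \frac{538314}{131}$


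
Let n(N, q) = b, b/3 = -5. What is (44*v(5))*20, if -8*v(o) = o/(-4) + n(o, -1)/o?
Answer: 935/2 ≈ 467.50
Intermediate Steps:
b = -15 (b = 3*(-5) = -15)
n(N, q) = -15
v(o) = o/32 + 15/(8*o) (v(o) = -(o/(-4) - 15/o)/8 = -(o*(-1/4) - 15/o)/8 = -(-o/4 - 15/o)/8 = -(-15/o - o/4)/8 = o/32 + 15/(8*o))
(44*v(5))*20 = (44*((1/32)*(60 + 5**2)/5))*20 = (44*((1/32)*(1/5)*(60 + 25)))*20 = (44*((1/32)*(1/5)*85))*20 = (44*(17/32))*20 = (187/8)*20 = 935/2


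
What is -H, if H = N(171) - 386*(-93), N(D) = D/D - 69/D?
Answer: -2046220/57 ≈ -35899.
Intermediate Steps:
N(D) = 1 - 69/D
H = 2046220/57 (H = (-69 + 171)/171 - 386*(-93) = (1/171)*102 - 1*(-35898) = 34/57 + 35898 = 2046220/57 ≈ 35899.)
-H = -1*2046220/57 = -2046220/57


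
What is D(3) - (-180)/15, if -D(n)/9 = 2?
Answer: -6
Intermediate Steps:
D(n) = -18 (D(n) = -9*2 = -18)
D(3) - (-180)/15 = -18 - (-180)/15 = -18 - 36*(-⅓) = -18 + 12 = -6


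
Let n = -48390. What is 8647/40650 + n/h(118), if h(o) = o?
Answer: -983016577/2398350 ≈ -409.87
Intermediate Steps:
8647/40650 + n/h(118) = 8647/40650 - 48390/118 = 8647*(1/40650) - 48390*1/118 = 8647/40650 - 24195/59 = -983016577/2398350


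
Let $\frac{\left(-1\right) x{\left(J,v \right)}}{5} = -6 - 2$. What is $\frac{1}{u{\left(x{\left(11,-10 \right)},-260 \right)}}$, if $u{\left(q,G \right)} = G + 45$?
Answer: $- \frac{1}{215} \approx -0.0046512$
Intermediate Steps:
$x{\left(J,v \right)} = 40$ ($x{\left(J,v \right)} = - 5 \left(-6 - 2\right) = \left(-5\right) \left(-8\right) = 40$)
$u{\left(q,G \right)} = 45 + G$
$\frac{1}{u{\left(x{\left(11,-10 \right)},-260 \right)}} = \frac{1}{45 - 260} = \frac{1}{-215} = - \frac{1}{215}$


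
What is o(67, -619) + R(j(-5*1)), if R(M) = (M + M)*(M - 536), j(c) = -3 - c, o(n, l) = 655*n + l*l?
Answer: 424910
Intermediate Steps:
o(n, l) = l² + 655*n (o(n, l) = 655*n + l² = l² + 655*n)
R(M) = 2*M*(-536 + M) (R(M) = (2*M)*(-536 + M) = 2*M*(-536 + M))
o(67, -619) + R(j(-5*1)) = ((-619)² + 655*67) + 2*(-3 - (-5))*(-536 + (-3 - (-5))) = (383161 + 43885) + 2*(-3 - 1*(-5))*(-536 + (-3 - 1*(-5))) = 427046 + 2*(-3 + 5)*(-536 + (-3 + 5)) = 427046 + 2*2*(-536 + 2) = 427046 + 2*2*(-534) = 427046 - 2136 = 424910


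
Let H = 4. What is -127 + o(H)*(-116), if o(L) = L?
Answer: -591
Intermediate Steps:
-127 + o(H)*(-116) = -127 + 4*(-116) = -127 - 464 = -591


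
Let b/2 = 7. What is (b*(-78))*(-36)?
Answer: 39312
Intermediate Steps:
b = 14 (b = 2*7 = 14)
(b*(-78))*(-36) = (14*(-78))*(-36) = -1092*(-36) = 39312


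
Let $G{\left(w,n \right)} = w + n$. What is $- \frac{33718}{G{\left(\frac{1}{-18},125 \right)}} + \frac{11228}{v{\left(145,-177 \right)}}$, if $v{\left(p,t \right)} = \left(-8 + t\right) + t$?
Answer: $- \frac{122479130}{407069} \approx -300.88$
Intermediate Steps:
$v{\left(p,t \right)} = -8 + 2 t$
$G{\left(w,n \right)} = n + w$
$- \frac{33718}{G{\left(\frac{1}{-18},125 \right)}} + \frac{11228}{v{\left(145,-177 \right)}} = - \frac{33718}{125 + \frac{1}{-18}} + \frac{11228}{-8 + 2 \left(-177\right)} = - \frac{33718}{125 - \frac{1}{18}} + \frac{11228}{-8 - 354} = - \frac{33718}{\frac{2249}{18}} + \frac{11228}{-362} = \left(-33718\right) \frac{18}{2249} + 11228 \left(- \frac{1}{362}\right) = - \frac{606924}{2249} - \frac{5614}{181} = - \frac{122479130}{407069}$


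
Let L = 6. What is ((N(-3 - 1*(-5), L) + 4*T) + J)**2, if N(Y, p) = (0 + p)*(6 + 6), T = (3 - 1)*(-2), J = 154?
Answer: 44100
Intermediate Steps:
T = -4 (T = 2*(-2) = -4)
N(Y, p) = 12*p (N(Y, p) = p*12 = 12*p)
((N(-3 - 1*(-5), L) + 4*T) + J)**2 = ((12*6 + 4*(-4)) + 154)**2 = ((72 - 16) + 154)**2 = (56 + 154)**2 = 210**2 = 44100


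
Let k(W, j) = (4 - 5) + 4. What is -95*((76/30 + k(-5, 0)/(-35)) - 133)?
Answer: 260452/21 ≈ 12402.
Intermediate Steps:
k(W, j) = 3 (k(W, j) = -1 + 4 = 3)
-95*((76/30 + k(-5, 0)/(-35)) - 133) = -95*((76/30 + 3/(-35)) - 133) = -95*((76*(1/30) + 3*(-1/35)) - 133) = -95*((38/15 - 3/35) - 133) = -95*(257/105 - 133) = -95*(-13708/105) = 260452/21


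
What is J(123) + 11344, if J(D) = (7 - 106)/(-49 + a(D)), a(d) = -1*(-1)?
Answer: 181537/16 ≈ 11346.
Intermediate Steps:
a(d) = 1
J(D) = 33/16 (J(D) = (7 - 106)/(-49 + 1) = -99/(-48) = -99*(-1/48) = 33/16)
J(123) + 11344 = 33/16 + 11344 = 181537/16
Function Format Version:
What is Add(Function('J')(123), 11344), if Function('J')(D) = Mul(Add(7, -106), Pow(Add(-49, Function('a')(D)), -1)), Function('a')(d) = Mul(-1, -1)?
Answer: Rational(181537, 16) ≈ 11346.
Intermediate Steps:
Function('a')(d) = 1
Function('J')(D) = Rational(33, 16) (Function('J')(D) = Mul(Add(7, -106), Pow(Add(-49, 1), -1)) = Mul(-99, Pow(-48, -1)) = Mul(-99, Rational(-1, 48)) = Rational(33, 16))
Add(Function('J')(123), 11344) = Add(Rational(33, 16), 11344) = Rational(181537, 16)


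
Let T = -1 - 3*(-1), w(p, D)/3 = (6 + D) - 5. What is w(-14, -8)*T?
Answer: -42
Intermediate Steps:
w(p, D) = 3 + 3*D (w(p, D) = 3*((6 + D) - 5) = 3*(1 + D) = 3 + 3*D)
T = 2 (T = -1 + 3 = 2)
w(-14, -8)*T = (3 + 3*(-8))*2 = (3 - 24)*2 = -21*2 = -42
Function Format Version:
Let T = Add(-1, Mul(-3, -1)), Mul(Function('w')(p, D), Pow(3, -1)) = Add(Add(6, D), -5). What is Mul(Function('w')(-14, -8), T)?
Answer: -42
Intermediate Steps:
Function('w')(p, D) = Add(3, Mul(3, D)) (Function('w')(p, D) = Mul(3, Add(Add(6, D), -5)) = Mul(3, Add(1, D)) = Add(3, Mul(3, D)))
T = 2 (T = Add(-1, 3) = 2)
Mul(Function('w')(-14, -8), T) = Mul(Add(3, Mul(3, -8)), 2) = Mul(Add(3, -24), 2) = Mul(-21, 2) = -42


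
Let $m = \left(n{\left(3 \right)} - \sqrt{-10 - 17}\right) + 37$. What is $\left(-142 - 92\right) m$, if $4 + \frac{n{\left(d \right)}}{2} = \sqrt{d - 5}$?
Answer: $-6786 - 468 i \sqrt{2} + 702 i \sqrt{3} \approx -6786.0 + 554.05 i$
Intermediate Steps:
$n{\left(d \right)} = -8 + 2 \sqrt{-5 + d}$ ($n{\left(d \right)} = -8 + 2 \sqrt{d - 5} = -8 + 2 \sqrt{-5 + d}$)
$m = 29 - 3 i \sqrt{3} + 2 i \sqrt{2}$ ($m = \left(\left(-8 + 2 \sqrt{-5 + 3}\right) - \sqrt{-10 - 17}\right) + 37 = \left(\left(-8 + 2 \sqrt{-2}\right) - \sqrt{-27}\right) + 37 = \left(\left(-8 + 2 i \sqrt{2}\right) - 3 i \sqrt{3}\right) + 37 = \left(-8 - 3 i \sqrt{3} + 2 i \sqrt{2}\right) + 37 = 29 - 3 i \sqrt{3} + 2 i \sqrt{2} \approx 29.0 - 2.3677 i$)
$\left(-142 - 92\right) m = \left(-142 - 92\right) \left(29 - 3 i \sqrt{3} + 2 i \sqrt{2}\right) = - 234 \left(29 - 3 i \sqrt{3} + 2 i \sqrt{2}\right) = -6786 - 468 i \sqrt{2} + 702 i \sqrt{3}$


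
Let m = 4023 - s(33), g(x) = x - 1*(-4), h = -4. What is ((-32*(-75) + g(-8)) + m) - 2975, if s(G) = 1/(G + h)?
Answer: 99875/29 ≈ 3444.0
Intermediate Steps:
g(x) = 4 + x (g(x) = x + 4 = 4 + x)
s(G) = 1/(-4 + G) (s(G) = 1/(G - 4) = 1/(-4 + G))
m = 116666/29 (m = 4023 - 1/(-4 + 33) = 4023 - 1/29 = 116666/29 ≈ 4023.0)
((-32*(-75) + g(-8)) + m) - 2975 = ((-32*(-75) + (4 - 8)) + 116666/29) - 2975 = ((2400 - 4) + 116666/29) - 2975 = (2396 + 116666/29) - 2975 = 186150/29 - 2975 = 99875/29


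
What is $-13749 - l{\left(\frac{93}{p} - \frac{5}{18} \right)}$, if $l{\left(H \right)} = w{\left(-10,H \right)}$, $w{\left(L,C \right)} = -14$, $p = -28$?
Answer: $-13735$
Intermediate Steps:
$l{\left(H \right)} = -14$
$-13749 - l{\left(\frac{93}{p} - \frac{5}{18} \right)} = -13749 - -14 = -13749 + 14 = -13735$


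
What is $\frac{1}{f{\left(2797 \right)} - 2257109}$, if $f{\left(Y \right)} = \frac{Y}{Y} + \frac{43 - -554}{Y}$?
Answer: $- \frac{2797}{6313130479} \approx -4.4304 \cdot 10^{-7}$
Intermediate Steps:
$f{\left(Y \right)} = 1 + \frac{597}{Y}$ ($f{\left(Y \right)} = 1 + \frac{43 + 554}{Y} = 1 + \frac{597}{Y}$)
$\frac{1}{f{\left(2797 \right)} - 2257109} = \frac{1}{\frac{597 + 2797}{2797} - 2257109} = \frac{1}{\frac{1}{2797} \cdot 3394 - 2257109} = \frac{1}{\frac{3394}{2797} - 2257109} = \frac{1}{- \frac{6313130479}{2797}} = - \frac{2797}{6313130479}$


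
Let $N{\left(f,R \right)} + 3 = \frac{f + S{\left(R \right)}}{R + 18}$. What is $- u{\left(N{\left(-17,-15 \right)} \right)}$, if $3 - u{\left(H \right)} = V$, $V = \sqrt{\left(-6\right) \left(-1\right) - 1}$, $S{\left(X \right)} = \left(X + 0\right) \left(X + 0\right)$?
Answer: $-3 + \sqrt{5} \approx -0.76393$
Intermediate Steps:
$S{\left(X \right)} = X^{2}$ ($S{\left(X \right)} = X X = X^{2}$)
$N{\left(f,R \right)} = -3 + \frac{f + R^{2}}{18 + R}$ ($N{\left(f,R \right)} = -3 + \frac{f + R^{2}}{R + 18} = -3 + \frac{f + R^{2}}{18 + R}$)
$V = \sqrt{5}$ ($V = \sqrt{6 - 1} = \sqrt{5} \approx 2.2361$)
$u{\left(H \right)} = 3 - \sqrt{5}$
$- u{\left(N{\left(-17,-15 \right)} \right)} = - (3 - \sqrt{5}) = -3 + \sqrt{5}$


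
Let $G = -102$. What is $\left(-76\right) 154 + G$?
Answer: $-11806$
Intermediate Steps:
$\left(-76\right) 154 + G = \left(-76\right) 154 - 102 = -11704 - 102 = -11806$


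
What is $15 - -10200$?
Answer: $10215$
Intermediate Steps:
$15 - -10200 = 15 + 10200 = 10215$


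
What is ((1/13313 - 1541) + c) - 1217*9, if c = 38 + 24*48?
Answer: -150490151/13313 ≈ -11304.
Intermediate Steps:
c = 1190 (c = 38 + 1152 = 1190)
((1/13313 - 1541) + c) - 1217*9 = ((1/13313 - 1541) + 1190) - 1217*9 = ((1/13313 - 1541) + 1190) - 1*10953 = (-20515332/13313 + 1190) - 10953 = -4672862/13313 - 10953 = -150490151/13313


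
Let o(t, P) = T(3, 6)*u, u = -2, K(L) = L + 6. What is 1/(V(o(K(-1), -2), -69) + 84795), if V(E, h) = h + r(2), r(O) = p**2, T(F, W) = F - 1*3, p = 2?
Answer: 1/84730 ≈ 1.1802e-5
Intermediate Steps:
K(L) = 6 + L
T(F, W) = -3 + F (T(F, W) = F - 3 = -3 + F)
r(O) = 4 (r(O) = 2**2 = 4)
o(t, P) = 0 (o(t, P) = (-3 + 3)*(-2) = 0*(-2) = 0)
V(E, h) = 4 + h (V(E, h) = h + 4 = 4 + h)
1/(V(o(K(-1), -2), -69) + 84795) = 1/((4 - 69) + 84795) = 1/(-65 + 84795) = 1/84730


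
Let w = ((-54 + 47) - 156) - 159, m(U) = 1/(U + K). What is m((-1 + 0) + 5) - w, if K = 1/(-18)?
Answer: 22880/71 ≈ 322.25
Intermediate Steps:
K = -1/18 ≈ -0.055556
m(U) = 1/(-1/18 + U) (m(U) = 1/(U - 1/18) = 1/(-1/18 + U))
w = -322 (w = (-7 - 156) - 159 = -163 - 159 = -322)
m((-1 + 0) + 5) - w = 18/(-1 + 18*((-1 + 0) + 5)) - 1*(-322) = 18/(-1 + 18*(-1 + 5)) + 322 = 18/(-1 + 18*4) + 322 = 18/(-1 + 72) + 322 = 18/71 + 322 = 22880/71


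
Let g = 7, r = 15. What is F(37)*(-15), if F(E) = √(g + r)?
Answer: -15*√22 ≈ -70.356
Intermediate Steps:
F(E) = √22 (F(E) = √(7 + 15) = √22)
F(37)*(-15) = √22*(-15) = -15*√22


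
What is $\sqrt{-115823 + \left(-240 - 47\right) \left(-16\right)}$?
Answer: $3 i \sqrt{12359} \approx 333.51 i$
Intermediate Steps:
$\sqrt{-115823 + \left(-240 - 47\right) \left(-16\right)} = \sqrt{-115823 - -4592} = \sqrt{-115823 + 4592} = \sqrt{-111231} = 3 i \sqrt{12359}$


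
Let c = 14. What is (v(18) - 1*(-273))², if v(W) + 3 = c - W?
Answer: 70756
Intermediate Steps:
v(W) = 11 - W (v(W) = -3 + (14 - W) = 11 - W)
(v(18) - 1*(-273))² = ((11 - 1*18) - 1*(-273))² = ((11 - 18) + 273)² = (-7 + 273)² = 266² = 70756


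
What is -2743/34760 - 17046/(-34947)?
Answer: 5016761/12270280 ≈ 0.40885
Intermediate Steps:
-2743/34760 - 17046/(-34947) = -2743*1/34760 - 17046*(-1/34947) = -2743/34760 + 1894/3883 = 5016761/12270280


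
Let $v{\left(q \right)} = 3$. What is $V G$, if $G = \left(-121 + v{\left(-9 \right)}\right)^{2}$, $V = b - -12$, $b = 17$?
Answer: $403796$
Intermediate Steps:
$V = 29$ ($V = 17 - -12 = 17 + 12 = 29$)
$G = 13924$ ($G = \left(-121 + 3\right)^{2} = \left(-118\right)^{2} = 13924$)
$V G = 29 \cdot 13924 = 403796$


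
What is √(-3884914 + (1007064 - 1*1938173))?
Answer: I*√4816023 ≈ 2194.5*I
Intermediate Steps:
√(-3884914 + (1007064 - 1*1938173)) = √(-3884914 + (1007064 - 1938173)) = √(-3884914 - 931109) = √(-4816023) = I*√4816023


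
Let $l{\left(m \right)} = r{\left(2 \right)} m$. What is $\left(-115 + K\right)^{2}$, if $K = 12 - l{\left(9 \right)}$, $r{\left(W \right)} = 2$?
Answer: $14641$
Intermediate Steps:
$l{\left(m \right)} = 2 m$
$K = -6$ ($K = 12 - 2 \cdot 9 = 12 - 18 = -6$)
$\left(-115 + K\right)^{2} = \left(-115 - 6\right)^{2} = \left(-121\right)^{2} = 14641$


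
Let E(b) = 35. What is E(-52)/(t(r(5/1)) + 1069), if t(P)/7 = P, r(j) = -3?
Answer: 35/1048 ≈ 0.033397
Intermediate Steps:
t(P) = 7*P
E(-52)/(t(r(5/1)) + 1069) = 35/(7*(-3) + 1069) = 35/(-21 + 1069) = 35/1048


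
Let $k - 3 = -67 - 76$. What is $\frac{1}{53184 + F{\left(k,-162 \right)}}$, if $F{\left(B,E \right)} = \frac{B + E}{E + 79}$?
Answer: $\frac{83}{4414574} \approx 1.8801 \cdot 10^{-5}$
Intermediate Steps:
$k = -140$ ($k = 3 - 143 = -140$)
$F{\left(B,E \right)} = \frac{B + E}{79 + E}$
$\frac{1}{53184 + F{\left(k,-162 \right)}} = \frac{1}{53184 + \frac{-140 - 162}{79 - 162}} = \frac{1}{53184 + \frac{1}{-83} \left(-302\right)} = \frac{1}{53184 - - \frac{302}{83}} = \frac{1}{53184 + \frac{302}{83}} = \frac{1}{\frac{4414574}{83}} = \frac{83}{4414574}$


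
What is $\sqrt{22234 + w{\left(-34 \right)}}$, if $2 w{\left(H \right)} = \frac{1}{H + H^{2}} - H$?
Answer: $\frac{7 \sqrt{571661805}}{1122} \approx 149.17$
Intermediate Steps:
$w{\left(H \right)} = \frac{1}{2 \left(H + H^{2}\right)} - \frac{H}{2}$ ($w{\left(H \right)} = \frac{\frac{1}{H + H^{2}} - H}{2} = \frac{1}{2 \left(H + H^{2}\right)} - \frac{H}{2}$)
$\sqrt{22234 + w{\left(-34 \right)}} = \sqrt{22234 + \frac{1 - \left(-34\right)^{2} - \left(-34\right)^{3}}{2 \left(-34\right) \left(1 - 34\right)}} = \sqrt{22234 + \frac{1}{2} \left(- \frac{1}{34}\right) \frac{1}{-33} \left(1 - 1156 - -39304\right)} = \sqrt{22234 + \frac{1}{2} \left(- \frac{1}{34}\right) \left(- \frac{1}{33}\right) \left(1 - 1156 + 39304\right)} = \sqrt{22234 + \frac{1}{2} \left(- \frac{1}{34}\right) \left(- \frac{1}{33}\right) 38149} = \sqrt{22234 + \frac{38149}{2244}} = \sqrt{\frac{49931245}{2244}} = \frac{7 \sqrt{571661805}}{1122}$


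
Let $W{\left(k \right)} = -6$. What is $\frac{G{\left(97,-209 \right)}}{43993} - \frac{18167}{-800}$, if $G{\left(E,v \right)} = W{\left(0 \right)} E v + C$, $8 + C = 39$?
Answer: $\frac{896556031}{35194400} \approx 25.474$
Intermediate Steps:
$C = 31$ ($C = -8 + 39 = 31$)
$G{\left(E,v \right)} = 31 - 6 E v$ ($G{\left(E,v \right)} = - 6 E v + 31 = 31 - 6 E v$)
$\frac{G{\left(97,-209 \right)}}{43993} - \frac{18167}{-800} = \frac{31 - 582 \left(-209\right)}{43993} - \frac{18167}{-800} = \left(31 + 121638\right) \frac{1}{43993} - - \frac{18167}{800} = 121669 \cdot \frac{1}{43993} + \frac{18167}{800} = \frac{121669}{43993} + \frac{18167}{800} = \frac{896556031}{35194400}$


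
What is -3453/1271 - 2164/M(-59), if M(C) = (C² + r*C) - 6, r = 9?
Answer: -3229019/935456 ≈ -3.4518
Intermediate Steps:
M(C) = -6 + C² + 9*C (M(C) = (C² + 9*C) - 6 = -6 + C² + 9*C)
-3453/1271 - 2164/M(-59) = -3453/1271 - 2164/(-6 + (-59)² + 9*(-59)) = -3453*1/1271 - 2164/(-6 + 3481 - 531) = -3453/1271 - 2164/2944 = -3453/1271 - 2164*1/2944 = -3453/1271 - 541/736 = -3229019/935456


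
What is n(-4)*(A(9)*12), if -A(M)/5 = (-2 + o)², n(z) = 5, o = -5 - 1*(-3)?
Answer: -4800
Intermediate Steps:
o = -2 (o = -5 + 3 = -2)
A(M) = -80 (A(M) = -5*(-2 - 2)² = -5*(-4)² = -5*16 = -80)
n(-4)*(A(9)*12) = 5*(-80*12) = 5*(-960) = -4800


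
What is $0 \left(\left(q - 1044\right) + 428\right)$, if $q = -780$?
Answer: $0$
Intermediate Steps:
$0 \left(\left(q - 1044\right) + 428\right) = 0 \left(\left(-780 - 1044\right) + 428\right) = 0 \left(-1824 + 428\right) = 0 \left(-1396\right) = 0$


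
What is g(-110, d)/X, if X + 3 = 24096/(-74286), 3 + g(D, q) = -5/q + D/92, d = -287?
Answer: 682948341/543381118 ≈ 1.2568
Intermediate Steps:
g(D, q) = -3 - 5/q + D/92 (g(D, q) = -3 + (-5/q + D/92) = -3 - 5/q + D/92)
X = -41159/12381 (X = -3 + 24096/(-74286) = -3 + 24096*(-1/74286) = -3 - 4016/12381 = -41159/12381 ≈ -3.3244)
g(-110, d)/X = (-3 - 5/(-287) + (1/92)*(-110))/(-41159/12381) = (-3 - 5*(-1/287) - 55/46)*(-12381/41159) = (-3 + 5/287 - 55/46)*(-12381/41159) = -55161/13202*(-12381/41159) = 682948341/543381118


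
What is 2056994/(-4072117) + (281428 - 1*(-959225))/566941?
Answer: 3885889937047/2308650084097 ≈ 1.6832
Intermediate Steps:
2056994/(-4072117) + (281428 - 1*(-959225))/566941 = 2056994*(-1/4072117) + (281428 + 959225)*(1/566941) = -2056994/4072117 + 1240653*(1/566941) = -2056994/4072117 + 1240653/566941 = 3885889937047/2308650084097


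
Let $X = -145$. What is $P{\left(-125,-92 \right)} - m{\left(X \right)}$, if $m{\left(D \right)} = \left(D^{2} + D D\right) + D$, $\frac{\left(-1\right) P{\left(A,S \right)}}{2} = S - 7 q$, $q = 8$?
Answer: $-41609$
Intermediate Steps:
$P{\left(A,S \right)} = 112 - 2 S$ ($P{\left(A,S \right)} = - 2 \left(S - 56\right) = - 2 \left(-56 + S\right) = 112 - 2 S$)
$m{\left(D \right)} = D + 2 D^{2}$ ($m{\left(D \right)} = \left(D^{2} + D^{2}\right) + D = 2 D^{2} + D = D + 2 D^{2}$)
$P{\left(-125,-92 \right)} - m{\left(X \right)} = \left(112 - -184\right) - - 145 \left(1 + 2 \left(-145\right)\right) = \left(112 + 184\right) - - 145 \left(1 - 290\right) = 296 - \left(-145\right) \left(-289\right) = 296 - 41905 = -41609$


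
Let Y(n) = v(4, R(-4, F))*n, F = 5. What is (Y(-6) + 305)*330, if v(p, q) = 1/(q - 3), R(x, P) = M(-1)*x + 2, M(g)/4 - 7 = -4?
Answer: 4933830/49 ≈ 1.0069e+5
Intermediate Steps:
M(g) = 12 (M(g) = 28 + 4*(-4) = 28 - 16 = 12)
R(x, P) = 2 + 12*x (R(x, P) = 12*x + 2 = 2 + 12*x)
v(p, q) = 1/(-3 + q)
Y(n) = -n/49 (Y(n) = n/(-3 + (2 + 12*(-4))) = n/(-3 + (2 - 48)) = n/(-3 - 46) = n/(-49) = -n/49)
(Y(-6) + 305)*330 = (-1/49*(-6) + 305)*330 = (6/49 + 305)*330 = (14951/49)*330 = 4933830/49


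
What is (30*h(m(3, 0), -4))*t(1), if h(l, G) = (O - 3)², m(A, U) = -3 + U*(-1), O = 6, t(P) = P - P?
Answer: 0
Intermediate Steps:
t(P) = 0
m(A, U) = -3 - U
h(l, G) = 9 (h(l, G) = (6 - 3)² = 3² = 9)
(30*h(m(3, 0), -4))*t(1) = (30*9)*0 = 270*0 = 0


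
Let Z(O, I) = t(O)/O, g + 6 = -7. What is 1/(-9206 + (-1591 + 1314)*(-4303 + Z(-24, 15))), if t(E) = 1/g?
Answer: 312/369009923 ≈ 8.4551e-7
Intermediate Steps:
g = -13 (g = -6 - 7 = -13)
t(E) = -1/13 (t(E) = 1/(-13) = -1/13)
Z(O, I) = -1/(13*O)
1/(-9206 + (-1591 + 1314)*(-4303 + Z(-24, 15))) = 1/(-9206 + (-1591 + 1314)*(-4303 - 1/13/(-24))) = 1/(-9206 - 277*(-4303 - 1/13*(-1/24))) = 1/(-9206 - 277*(-4303 + 1/312)) = 1/(-9206 - 277*(-1342535/312)) = 1/(-9206 + 371882195/312) = 1/(369009923/312) = 312/369009923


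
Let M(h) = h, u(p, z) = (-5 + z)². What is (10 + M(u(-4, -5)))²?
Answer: 12100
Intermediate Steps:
(10 + M(u(-4, -5)))² = (10 + (-5 - 5)²)² = (10 + (-10)²)² = (10 + 100)² = 110² = 12100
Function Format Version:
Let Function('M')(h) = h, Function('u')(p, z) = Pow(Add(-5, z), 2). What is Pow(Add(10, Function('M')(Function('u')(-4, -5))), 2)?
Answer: 12100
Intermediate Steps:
Pow(Add(10, Function('M')(Function('u')(-4, -5))), 2) = Pow(Add(10, Pow(Add(-5, -5), 2)), 2) = Pow(Add(10, Pow(-10, 2)), 2) = Pow(Add(10, 100), 2) = Pow(110, 2) = 12100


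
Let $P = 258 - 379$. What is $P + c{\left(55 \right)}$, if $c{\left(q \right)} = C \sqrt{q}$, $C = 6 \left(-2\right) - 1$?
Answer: $-121 - 13 \sqrt{55} \approx -217.41$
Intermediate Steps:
$C = -13$ ($C = -12 - 1 = -13$)
$P = -121$ ($P = 258 - 379 = -121$)
$c{\left(q \right)} = - 13 \sqrt{q}$
$P + c{\left(55 \right)} = -121 - 13 \sqrt{55}$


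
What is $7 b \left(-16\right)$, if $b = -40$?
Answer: $4480$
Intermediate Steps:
$7 b \left(-16\right) = 7 \left(-40\right) \left(-16\right) = \left(-280\right) \left(-16\right) = 4480$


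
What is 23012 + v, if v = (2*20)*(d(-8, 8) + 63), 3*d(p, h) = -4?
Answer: 76436/3 ≈ 25479.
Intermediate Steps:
d(p, h) = -4/3 (d(p, h) = (⅓)*(-4) = -4/3)
v = 7400/3 (v = (2*20)*(-4/3 + 63) = 40*(185/3) = 7400/3 ≈ 2466.7)
23012 + v = 23012 + 7400/3 = 76436/3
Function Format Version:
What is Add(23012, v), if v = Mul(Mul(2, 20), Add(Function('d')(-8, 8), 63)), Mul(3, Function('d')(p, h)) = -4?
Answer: Rational(76436, 3) ≈ 25479.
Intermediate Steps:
Function('d')(p, h) = Rational(-4, 3) (Function('d')(p, h) = Mul(Rational(1, 3), -4) = Rational(-4, 3))
v = Rational(7400, 3) (v = Mul(Mul(2, 20), Add(Rational(-4, 3), 63)) = Mul(40, Rational(185, 3)) = Rational(7400, 3) ≈ 2466.7)
Add(23012, v) = Add(23012, Rational(7400, 3)) = Rational(76436, 3)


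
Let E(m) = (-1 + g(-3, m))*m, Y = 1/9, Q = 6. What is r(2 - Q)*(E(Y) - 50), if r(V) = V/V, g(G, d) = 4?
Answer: -149/3 ≈ -49.667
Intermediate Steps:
Y = 1/9 ≈ 0.11111
r(V) = 1
E(m) = 3*m (E(m) = (-1 + 4)*m = 3*m)
r(2 - Q)*(E(Y) - 50) = 1*(3*(1/9) - 50) = 1*(1/3 - 50) = 1*(-149/3) = -149/3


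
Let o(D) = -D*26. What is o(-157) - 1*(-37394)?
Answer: 41476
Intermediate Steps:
o(D) = -26*D
o(-157) - 1*(-37394) = -26*(-157) - 1*(-37394) = 4082 + 37394 = 41476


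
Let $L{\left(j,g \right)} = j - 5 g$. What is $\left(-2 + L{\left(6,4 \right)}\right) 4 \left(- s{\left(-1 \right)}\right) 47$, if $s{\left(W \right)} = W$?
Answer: $-3008$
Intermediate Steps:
$\left(-2 + L{\left(6,4 \right)}\right) 4 \left(- s{\left(-1 \right)}\right) 47 = \left(-2 + \left(6 - 20\right)\right) 4 \left(\left(-1\right) \left(-1\right)\right) 47 = \left(-2 + \left(6 - 20\right)\right) 4 \cdot 1 \cdot 47 = \left(-2 - 14\right) 4 \cdot 1 \cdot 47 = \left(-16\right) 4 \cdot 1 \cdot 47 = \left(-64\right) 1 \cdot 47 = \left(-64\right) 47 = -3008$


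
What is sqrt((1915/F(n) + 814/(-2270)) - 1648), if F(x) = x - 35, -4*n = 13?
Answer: I*sqrt(5690863653245)/57885 ≈ 41.212*I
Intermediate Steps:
n = -13/4 (n = -1/4*13 = -13/4 ≈ -3.2500)
F(x) = -35 + x
sqrt((1915/F(n) + 814/(-2270)) - 1648) = sqrt((1915/(-35 - 13/4) + 814/(-2270)) - 1648) = sqrt((1915/(-153/4) + 814*(-1/2270)) - 1648) = sqrt((1915*(-4/153) - 407/1135) - 1648) = sqrt((-7660/153 - 407/1135) - 1648) = sqrt(-8756371/173655 - 1648) = sqrt(-294939811/173655) = I*sqrt(5690863653245)/57885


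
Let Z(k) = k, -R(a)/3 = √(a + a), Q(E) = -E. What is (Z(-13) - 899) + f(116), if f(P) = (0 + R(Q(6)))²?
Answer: -1020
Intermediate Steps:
R(a) = -3*√2*√a (R(a) = -3*√(a + a) = -3*√2*√a)
f(P) = -108 (f(P) = (0 - 3*√2*√(-1*6))² = (0 - 3*√2*√(-6))² = (0 - 3*√2*I*√6)² = (0 - 6*I*√3)² = (-6*I*√3)² = -108)
(Z(-13) - 899) + f(116) = (-13 - 899) - 108 = -912 - 108 = -1020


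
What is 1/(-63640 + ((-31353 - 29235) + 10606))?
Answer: -1/113622 ≈ -8.8011e-6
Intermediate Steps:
1/(-63640 + ((-31353 - 29235) + 10606)) = 1/(-63640 + (-60588 + 10606)) = 1/(-63640 - 49982) = 1/(-113622) = -1/113622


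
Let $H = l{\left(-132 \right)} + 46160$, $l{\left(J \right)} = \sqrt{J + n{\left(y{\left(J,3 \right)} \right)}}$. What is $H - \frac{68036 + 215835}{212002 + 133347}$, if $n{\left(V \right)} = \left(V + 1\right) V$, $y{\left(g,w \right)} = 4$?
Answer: $\frac{15941025969}{345349} + 4 i \sqrt{7} \approx 46159.0 + 10.583 i$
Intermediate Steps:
$n{\left(V \right)} = V \left(1 + V\right)$ ($n{\left(V \right)} = \left(1 + V\right) V = V \left(1 + V\right)$)
$l{\left(J \right)} = \sqrt{20 + J}$ ($l{\left(J \right)} = \sqrt{J + 4 \left(1 + 4\right)} = \sqrt{J + 4 \cdot 5} = \sqrt{J + 20} = \sqrt{20 + J}$)
$H = 46160 + 4 i \sqrt{7}$ ($H = \sqrt{20 - 132} + 46160 = \sqrt{-112} + 46160 = 4 i \sqrt{7} + 46160 = 46160 + 4 i \sqrt{7} \approx 46160.0 + 10.583 i$)
$H - \frac{68036 + 215835}{212002 + 133347} = \left(46160 + 4 i \sqrt{7}\right) - \frac{68036 + 215835}{212002 + 133347} = \left(46160 + 4 i \sqrt{7}\right) - \frac{283871}{345349} = \frac{15941025969}{345349} + 4 i \sqrt{7}$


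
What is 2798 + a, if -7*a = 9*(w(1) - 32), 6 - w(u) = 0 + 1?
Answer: 19829/7 ≈ 2832.7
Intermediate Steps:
w(u) = 5 (w(u) = 6 - (0 + 1) = 6 - 1*1 = 6 - 1 = 5)
a = 243/7 (a = -9*(5 - 32)/7 = -9*(-27)/7 = -⅐*(-243) = 243/7 ≈ 34.714)
2798 + a = 2798 + 243/7 = 19829/7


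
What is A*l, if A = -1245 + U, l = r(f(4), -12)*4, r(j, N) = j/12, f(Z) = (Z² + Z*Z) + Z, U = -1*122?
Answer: -16404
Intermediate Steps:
U = -122
f(Z) = Z + 2*Z² (f(Z) = (Z² + Z²) + Z = 2*Z² + Z = Z + 2*Z²)
r(j, N) = j/12 (r(j, N) = j*(1/12) = j/12)
l = 12 (l = ((4*(1 + 2*4))/12)*4 = ((4*(1 + 8))/12)*4 = ((4*9)/12)*4 = ((1/12)*36)*4 = 3*4 = 12)
A = -1367 (A = -1245 - 122 = -1367)
A*l = -1367*12 = -16404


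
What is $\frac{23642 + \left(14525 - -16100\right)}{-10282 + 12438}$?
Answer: $\frac{54267}{2156} \approx 25.17$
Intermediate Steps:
$\frac{23642 + \left(14525 - -16100\right)}{-10282 + 12438} = \frac{23642 + \left(14525 + 16100\right)}{2156} = \left(23642 + 30625\right) \frac{1}{2156} = 54267 \cdot \frac{1}{2156} = \frac{54267}{2156}$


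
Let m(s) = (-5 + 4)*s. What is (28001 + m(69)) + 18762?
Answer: 46694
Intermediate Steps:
m(s) = -s
(28001 + m(69)) + 18762 = (28001 - 1*69) + 18762 = (28001 - 69) + 18762 = 27932 + 18762 = 46694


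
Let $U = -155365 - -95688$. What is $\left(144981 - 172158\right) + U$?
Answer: $-86854$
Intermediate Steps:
$U = -59677$ ($U = -155365 + 95688 = -59677$)
$\left(144981 - 172158\right) + U = \left(144981 - 172158\right) - 59677 = -27177 - 59677 = -86854$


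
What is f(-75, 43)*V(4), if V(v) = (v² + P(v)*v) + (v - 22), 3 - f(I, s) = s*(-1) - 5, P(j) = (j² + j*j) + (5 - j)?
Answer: 6630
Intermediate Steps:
P(j) = 5 - j + 2*j² (P(j) = (j² + j²) + (5 - j) = 2*j² + (5 - j) = 5 - j + 2*j²)
f(I, s) = 8 + s (f(I, s) = 3 - (s*(-1) - 5) = 3 - (-s - 5) = 3 - (-5 - s) = 3 + (5 + s) = 8 + s)
V(v) = -22 + v + v² + v*(5 - v + 2*v²) (V(v) = (v² + (5 - v + 2*v²)*v) + (v - 22) = (v² + v*(5 - v + 2*v²)) + (-22 + v) = -22 + v + v² + v*(5 - v + 2*v²))
f(-75, 43)*V(4) = (8 + 43)*(-22 + 2*4³ + 6*4) = 51*(-22 + 2*64 + 24) = 51*(-22 + 128 + 24) = 51*130 = 6630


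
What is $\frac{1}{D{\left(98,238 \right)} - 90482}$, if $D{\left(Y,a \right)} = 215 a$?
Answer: $- \frac{1}{39312} \approx -2.5438 \cdot 10^{-5}$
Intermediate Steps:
$\frac{1}{D{\left(98,238 \right)} - 90482} = \frac{1}{215 \cdot 238 - 90482} = \frac{1}{51170 - 90482} = \frac{1}{-39312} = - \frac{1}{39312}$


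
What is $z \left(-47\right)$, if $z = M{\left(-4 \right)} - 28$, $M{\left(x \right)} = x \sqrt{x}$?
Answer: $1316 + 376 i \approx 1316.0 + 376.0 i$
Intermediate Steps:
$M{\left(x \right)} = x^{\frac{3}{2}}$
$z = -28 - 8 i$ ($z = \left(-4\right)^{\frac{3}{2}} - 28 = - 8 i - 28 = -28 - 8 i \approx -28.0 - 8.0 i$)
$z \left(-47\right) = \left(-28 - 8 i\right) \left(-47\right) = 1316 + 376 i$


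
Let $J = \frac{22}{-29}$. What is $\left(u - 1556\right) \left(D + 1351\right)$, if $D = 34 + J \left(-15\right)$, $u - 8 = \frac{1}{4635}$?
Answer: $- \frac{58110154921}{26883} \approx -2.1616 \cdot 10^{6}$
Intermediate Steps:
$u = \frac{37081}{4635}$ ($u = 8 + \frac{1}{4635} = \frac{37081}{4635} \approx 8.0002$)
$J = - \frac{22}{29}$ ($J = 22 \left(- \frac{1}{29}\right) = - \frac{22}{29} \approx -0.75862$)
$D = \frac{1316}{29}$ ($D = 34 - - \frac{330}{29} = 34 + \frac{330}{29} = \frac{1316}{29} \approx 45.379$)
$\left(u - 1556\right) \left(D + 1351\right) = \left(\frac{37081}{4635} - 1556\right) \left(\frac{1316}{29} + 1351\right) = \left(- \frac{7174979}{4635}\right) \frac{40495}{29} = - \frac{58110154921}{26883}$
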